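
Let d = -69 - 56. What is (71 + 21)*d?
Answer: -11500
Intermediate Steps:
d = -125
(71 + 21)*d = (71 + 21)*(-125) = 92*(-125) = -11500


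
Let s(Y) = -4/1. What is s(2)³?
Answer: -64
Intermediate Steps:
s(Y) = -4 (s(Y) = -4*1 = -4)
s(2)³ = (-4)³ = -64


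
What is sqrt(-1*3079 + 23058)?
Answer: sqrt(19979) ≈ 141.35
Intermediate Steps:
sqrt(-1*3079 + 23058) = sqrt(-3079 + 23058) = sqrt(19979)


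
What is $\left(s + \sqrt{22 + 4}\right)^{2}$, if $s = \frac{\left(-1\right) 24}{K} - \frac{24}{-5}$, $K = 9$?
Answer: $\frac{6874}{225} + \frac{64 \sqrt{26}}{15} \approx 52.307$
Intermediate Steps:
$s = \frac{32}{15}$ ($s = \frac{\left(-1\right) 24}{9} - \frac{24}{-5} = \left(-24\right) \frac{1}{9} - - \frac{24}{5} = - \frac{8}{3} + \frac{24}{5} = \frac{32}{15} \approx 2.1333$)
$\left(s + \sqrt{22 + 4}\right)^{2} = \left(\frac{32}{15} + \sqrt{22 + 4}\right)^{2} = \left(\frac{32}{15} + \sqrt{26}\right)^{2}$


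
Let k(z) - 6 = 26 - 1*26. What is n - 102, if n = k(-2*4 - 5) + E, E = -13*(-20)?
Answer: 164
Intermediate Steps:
E = 260
k(z) = 6 (k(z) = 6 + (26 - 1*26) = 6 + (26 - 26) = 6 + 0 = 6)
n = 266 (n = 6 + 260 = 266)
n - 102 = 266 - 102 = 164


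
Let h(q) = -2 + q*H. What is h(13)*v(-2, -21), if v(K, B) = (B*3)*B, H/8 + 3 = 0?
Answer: -415422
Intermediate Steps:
H = -24 (H = -24 + 8*0 = -24 + 0 = -24)
v(K, B) = 3*B² (v(K, B) = (3*B)*B = 3*B²)
h(q) = -2 - 24*q (h(q) = -2 + q*(-24) = -2 - 24*q)
h(13)*v(-2, -21) = (-2 - 24*13)*(3*(-21)²) = (-2 - 312)*(3*441) = -314*1323 = -415422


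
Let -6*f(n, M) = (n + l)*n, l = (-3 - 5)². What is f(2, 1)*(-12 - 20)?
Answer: 704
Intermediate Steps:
l = 64 (l = (-8)² = 64)
f(n, M) = -n*(64 + n)/6 (f(n, M) = -(n + 64)*n/6 = -(64 + n)*n/6 = -n*(64 + n)/6)
f(2, 1)*(-12 - 20) = (-⅙*2*(64 + 2))*(-12 - 20) = -⅙*2*66*(-32) = -22*(-32) = 704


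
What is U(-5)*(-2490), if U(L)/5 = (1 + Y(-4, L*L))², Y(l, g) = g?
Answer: -8416200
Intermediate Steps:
U(L) = 5*(1 + L²)² (U(L) = 5*(1 + L*L)² = 5*(1 + L²)²)
U(-5)*(-2490) = (5*(1 + (-5)²)²)*(-2490) = (5*(1 + 25)²)*(-2490) = (5*26²)*(-2490) = (5*676)*(-2490) = 3380*(-2490) = -8416200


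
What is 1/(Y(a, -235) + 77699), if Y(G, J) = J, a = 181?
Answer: 1/77464 ≈ 1.2909e-5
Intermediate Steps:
1/(Y(a, -235) + 77699) = 1/(-235 + 77699) = 1/77464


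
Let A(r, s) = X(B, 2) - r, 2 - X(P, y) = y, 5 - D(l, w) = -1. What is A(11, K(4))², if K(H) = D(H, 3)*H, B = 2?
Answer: 121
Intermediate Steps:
D(l, w) = 6 (D(l, w) = 5 - 1*(-1) = 5 + 1 = 6)
X(P, y) = 2 - y
K(H) = 6*H
A(r, s) = -r (A(r, s) = (2 - 1*2) - r = (2 - 2) - r = 0 - r = -r)
A(11, K(4))² = (-1*11)² = (-11)² = 121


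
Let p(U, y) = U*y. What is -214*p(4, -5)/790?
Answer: 428/79 ≈ 5.4177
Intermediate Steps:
-214*p(4, -5)/790 = -856*(-5)/790 = -214*(-20)*(1/790) = 4280*(1/790) = 428/79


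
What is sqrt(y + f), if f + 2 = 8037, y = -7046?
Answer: sqrt(989) ≈ 31.448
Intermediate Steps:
f = 8035 (f = -2 + 8037 = 8035)
sqrt(y + f) = sqrt(-7046 + 8035) = sqrt(989)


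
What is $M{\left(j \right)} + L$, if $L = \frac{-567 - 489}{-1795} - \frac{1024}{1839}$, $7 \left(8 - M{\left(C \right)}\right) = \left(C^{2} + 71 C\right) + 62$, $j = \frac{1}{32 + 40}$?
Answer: $- \frac{38594009911}{39928956480} \approx -0.96657$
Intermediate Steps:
$j = \frac{1}{72} \approx 0.013889$
$M{\left(C \right)} = - \frac{6}{7} - \frac{71 C}{7} - \frac{C^{2}}{7}$ ($M{\left(C \right)} = 8 - \frac{\left(C^{2} + 71 C\right) + 62}{7} = 8 - \frac{62 + C^{2} + 71 C}{7} = 8 - \left(\frac{62}{7} + \frac{C^{2}}{7} + \frac{71 C}{7}\right) = - \frac{6}{7} - \frac{71 C}{7} - \frac{C^{2}}{7}$)
$L = \frac{103904}{3301005}$ ($L = \left(-1056\right) \left(- \frac{1}{1795}\right) - \frac{1024}{1839} = \frac{1056}{1795} - \frac{1024}{1839} = \frac{103904}{3301005} \approx 0.031476$)
$M{\left(j \right)} + L = \left(- \frac{6}{7} - \frac{71}{504} - \frac{1}{7 \cdot 5184}\right) + \frac{103904}{3301005} = \left(- \frac{6}{7} - \frac{71}{504} - \frac{1}{36288}\right) + \frac{103904}{3301005} = - \frac{36217}{36288} + \frac{103904}{3301005} = - \frac{38594009911}{39928956480}$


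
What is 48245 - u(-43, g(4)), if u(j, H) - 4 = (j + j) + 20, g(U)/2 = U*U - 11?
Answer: 48307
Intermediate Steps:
g(U) = -22 + 2*U² (g(U) = 2*(U*U - 11) = 2*(U² - 11) = 2*(-11 + U²) = -22 + 2*U²)
u(j, H) = 24 + 2*j (u(j, H) = 4 + ((j + j) + 20) = 4 + (2*j + 20) = 4 + (20 + 2*j) = 24 + 2*j)
48245 - u(-43, g(4)) = 48245 - (24 + 2*(-43)) = 48245 - (24 - 86) = 48245 - 1*(-62) = 48245 + 62 = 48307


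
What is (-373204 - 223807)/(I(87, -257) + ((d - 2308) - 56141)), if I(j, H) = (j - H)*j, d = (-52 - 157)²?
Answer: -597011/15160 ≈ -39.381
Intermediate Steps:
d = 43681 (d = (-209)² = 43681)
I(j, H) = j*(j - H)
(-373204 - 223807)/(I(87, -257) + ((d - 2308) - 56141)) = (-373204 - 223807)/(87*(87 - 1*(-257)) + ((43681 - 2308) - 56141)) = -597011/(87*(87 + 257) + (41373 - 56141)) = -597011/(87*344 - 14768) = -597011/(29928 - 14768) = -597011/15160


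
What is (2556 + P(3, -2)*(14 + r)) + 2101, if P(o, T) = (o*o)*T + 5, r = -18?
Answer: 4709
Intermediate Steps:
P(o, T) = 5 + T*o² (P(o, T) = o²*T + 5 = T*o² + 5 = 5 + T*o²)
(2556 + P(3, -2)*(14 + r)) + 2101 = (2556 + (5 - 2*3²)*(14 - 18)) + 2101 = (2556 + (5 - 2*9)*(-4)) + 2101 = (2556 + (5 - 18)*(-4)) + 2101 = (2556 - 13*(-4)) + 2101 = (2556 + 52) + 2101 = 2608 + 2101 = 4709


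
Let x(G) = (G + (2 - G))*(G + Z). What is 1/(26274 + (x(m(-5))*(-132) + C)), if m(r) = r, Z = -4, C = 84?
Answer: 1/28734 ≈ 3.4802e-5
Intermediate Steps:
x(G) = -8 + 2*G (x(G) = (G + (2 - G))*(G - 4) = 2*(-4 + G) = -8 + 2*G)
1/(26274 + (x(m(-5))*(-132) + C)) = 1/(26274 + ((-8 + 2*(-5))*(-132) + 84)) = 1/(26274 + ((-8 - 10)*(-132) + 84)) = 1/(26274 + (-18*(-132) + 84)) = 1/(26274 + (2376 + 84)) = 1/(26274 + 2460) = 1/28734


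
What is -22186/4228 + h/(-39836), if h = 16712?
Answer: -119307479/21053326 ≈ -5.6669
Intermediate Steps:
-22186/4228 + h/(-39836) = -22186/4228 + 16712/(-39836) = -22186*1/4228 + 16712*(-1/39836) = -11093/2114 - 4178/9959 = -119307479/21053326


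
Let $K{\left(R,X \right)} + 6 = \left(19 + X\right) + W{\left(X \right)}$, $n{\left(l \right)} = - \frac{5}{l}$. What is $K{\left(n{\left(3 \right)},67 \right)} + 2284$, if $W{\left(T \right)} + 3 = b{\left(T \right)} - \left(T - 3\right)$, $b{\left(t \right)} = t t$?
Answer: $6786$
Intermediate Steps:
$b{\left(t \right)} = t^{2}$
$W{\left(T \right)} = T^{2} - T$ ($W{\left(T \right)} = -3 - \left(-3 + T - T^{2}\right) = -3 + \left(3 + T^{2} - T\right) = T^{2} - T$)
$K{\left(R,X \right)} = 13 + X + X \left(-1 + X\right)$ ($K{\left(R,X \right)} = -6 + \left(\left(19 + X\right) + X \left(-1 + X\right)\right) = -6 + \left(19 + X + X \left(-1 + X\right)\right) = 13 + X + X \left(-1 + X\right)$)
$K{\left(n{\left(3 \right)},67 \right)} + 2284 = \left(13 + 67^{2}\right) + 2284 = \left(13 + 4489\right) + 2284 = 4502 + 2284 = 6786$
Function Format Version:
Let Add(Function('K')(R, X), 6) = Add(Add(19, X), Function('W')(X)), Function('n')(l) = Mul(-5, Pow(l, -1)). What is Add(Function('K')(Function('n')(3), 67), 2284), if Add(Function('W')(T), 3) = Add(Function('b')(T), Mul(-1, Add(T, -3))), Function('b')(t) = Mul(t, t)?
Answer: 6786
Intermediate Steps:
Function('b')(t) = Pow(t, 2)
Function('W')(T) = Add(Pow(T, 2), Mul(-1, T)) (Function('W')(T) = Add(-3, Add(Pow(T, 2), Mul(-1, Add(T, -3)))) = Add(-3, Add(Pow(T, 2), Mul(-1, Add(-3, T)))) = Add(-3, Add(Pow(T, 2), Add(3, Mul(-1, T)))) = Add(-3, Add(3, Pow(T, 2), Mul(-1, T))) = Add(Pow(T, 2), Mul(-1, T)))
Function('K')(R, X) = Add(13, X, Mul(X, Add(-1, X))) (Function('K')(R, X) = Add(-6, Add(Add(19, X), Mul(X, Add(-1, X)))) = Add(-6, Add(19, X, Mul(X, Add(-1, X)))) = Add(13, X, Mul(X, Add(-1, X))))
Add(Function('K')(Function('n')(3), 67), 2284) = Add(Add(13, Pow(67, 2)), 2284) = Add(Add(13, 4489), 2284) = Add(4502, 2284) = 6786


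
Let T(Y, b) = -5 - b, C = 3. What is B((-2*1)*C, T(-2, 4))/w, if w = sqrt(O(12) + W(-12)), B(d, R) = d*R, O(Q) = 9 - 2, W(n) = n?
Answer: -54*I*sqrt(5)/5 ≈ -24.15*I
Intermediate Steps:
O(Q) = 7
B(d, R) = R*d
w = I*sqrt(5) (w = sqrt(7 - 12) = sqrt(-5) = I*sqrt(5) ≈ 2.2361*I)
B((-2*1)*C, T(-2, 4))/w = ((-5 - 1*4)*(-2*1*3))/((I*sqrt(5))) = ((-5 - 4)*(-2*3))*(-I*sqrt(5)/5) = (-9*(-6))*(-I*sqrt(5)/5) = 54*(-I*sqrt(5)/5) = -54*I*sqrt(5)/5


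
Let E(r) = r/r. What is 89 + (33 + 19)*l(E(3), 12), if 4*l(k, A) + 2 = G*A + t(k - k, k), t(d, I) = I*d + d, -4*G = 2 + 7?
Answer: -288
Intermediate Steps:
G = -9/4 (G = -(2 + 7)/4 = -1/4*9 = -9/4 ≈ -2.2500)
t(d, I) = d + I*d
E(r) = 1
l(k, A) = -1/2 - 9*A/16 (l(k, A) = -1/2 + (-9*A/4 + (k - k)*(1 + k))/4 = -1/2 + (-9*A/4 + 0*(1 + k))/4 = -1/2 + (-9*A/4 + 0)/4 = -1/2 + (-9*A/4)/4 = -1/2 - 9*A/16)
89 + (33 + 19)*l(E(3), 12) = 89 + (33 + 19)*(-1/2 - 9/16*12) = 89 + 52*(-1/2 - 27/4) = 89 + 52*(-29/4) = 89 - 377 = -288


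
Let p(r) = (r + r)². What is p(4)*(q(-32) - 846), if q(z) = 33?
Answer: -52032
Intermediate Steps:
p(r) = 4*r² (p(r) = (2*r)² = 4*r²)
p(4)*(q(-32) - 846) = (4*4²)*(33 - 846) = (4*16)*(-813) = 64*(-813) = -52032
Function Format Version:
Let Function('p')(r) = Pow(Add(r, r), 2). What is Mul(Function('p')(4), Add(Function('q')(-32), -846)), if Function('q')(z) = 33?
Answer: -52032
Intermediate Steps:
Function('p')(r) = Mul(4, Pow(r, 2)) (Function('p')(r) = Pow(Mul(2, r), 2) = Mul(4, Pow(r, 2)))
Mul(Function('p')(4), Add(Function('q')(-32), -846)) = Mul(Mul(4, Pow(4, 2)), Add(33, -846)) = Mul(Mul(4, 16), -813) = Mul(64, -813) = -52032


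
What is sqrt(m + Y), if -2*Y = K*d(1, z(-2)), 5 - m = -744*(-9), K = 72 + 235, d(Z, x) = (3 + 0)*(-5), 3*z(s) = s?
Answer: I*sqrt(17554)/2 ≈ 66.246*I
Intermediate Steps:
z(s) = s/3
d(Z, x) = -15 (d(Z, x) = 3*(-5) = -15)
K = 307
m = -6691 (m = 5 - (-744)*(-9) = 5 - 1*6696 = 5 - 6696 = -6691)
Y = 4605/2 (Y = -307*(-15)/2 = -1/2*(-4605) = 4605/2 ≈ 2302.5)
sqrt(m + Y) = sqrt(-6691 + 4605/2) = sqrt(-8777/2) = I*sqrt(17554)/2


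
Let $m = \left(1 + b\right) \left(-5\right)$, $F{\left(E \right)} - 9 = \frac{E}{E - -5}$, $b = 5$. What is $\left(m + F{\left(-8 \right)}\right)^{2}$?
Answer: $\frac{3025}{9} \approx 336.11$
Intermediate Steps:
$F{\left(E \right)} = 9 + \frac{E}{5 + E}$ ($F{\left(E \right)} = 9 + \frac{E}{E - -5} = 9 + \frac{E}{E + 5} = 9 + \frac{E}{5 + E}$)
$m = -30$ ($m = \left(1 + 5\right) \left(-5\right) = 6 \left(-5\right) = -30$)
$\left(m + F{\left(-8 \right)}\right)^{2} = \left(-30 + \frac{5 \left(9 + 2 \left(-8\right)\right)}{5 - 8}\right)^{2} = \left(-30 + \frac{5 \left(9 - 16\right)}{-3}\right)^{2} = \left(-30 + 5 \left(- \frac{1}{3}\right) \left(-7\right)\right)^{2} = \left(-30 + \frac{35}{3}\right)^{2} = \left(- \frac{55}{3}\right)^{2} = \frac{3025}{9}$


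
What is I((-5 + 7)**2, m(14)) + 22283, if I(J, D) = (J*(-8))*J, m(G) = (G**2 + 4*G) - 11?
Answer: 22155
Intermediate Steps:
m(G) = -11 + G**2 + 4*G
I(J, D) = -8*J**2 (I(J, D) = (-8*J)*J = -8*J**2)
I((-5 + 7)**2, m(14)) + 22283 = -8*(-5 + 7)**4 + 22283 = -8*(2**2)**2 + 22283 = -8*4**2 + 22283 = -8*16 + 22283 = -128 + 22283 = 22155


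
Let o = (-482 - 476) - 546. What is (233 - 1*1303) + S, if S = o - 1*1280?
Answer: -3854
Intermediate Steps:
o = -1504 (o = -958 - 546 = -1504)
S = -2784 (S = -1504 - 1*1280 = -1504 - 1280 = -2784)
(233 - 1*1303) + S = (233 - 1*1303) - 2784 = (233 - 1303) - 2784 = -1070 - 2784 = -3854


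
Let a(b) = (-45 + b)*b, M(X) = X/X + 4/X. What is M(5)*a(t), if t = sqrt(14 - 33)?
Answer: -171/5 - 81*I*sqrt(19) ≈ -34.2 - 353.07*I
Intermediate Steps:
t = I*sqrt(19) (t = sqrt(-19) = I*sqrt(19) ≈ 4.3589*I)
M(X) = 1 + 4/X
a(b) = b*(-45 + b)
M(5)*a(t) = ((4 + 5)/5)*((I*sqrt(19))*(-45 + I*sqrt(19))) = ((1/5)*9)*(I*sqrt(19)*(-45 + I*sqrt(19))) = 9*(I*sqrt(19)*(-45 + I*sqrt(19)))/5 = 9*I*sqrt(19)*(-45 + I*sqrt(19))/5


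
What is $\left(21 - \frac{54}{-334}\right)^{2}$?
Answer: $\frac{12489156}{27889} \approx 447.82$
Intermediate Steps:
$\left(21 - \frac{54}{-334}\right)^{2} = \left(21 - - \frac{27}{167}\right)^{2} = \left(21 + \frac{27}{167}\right)^{2} = \left(\frac{3534}{167}\right)^{2} = \frac{12489156}{27889}$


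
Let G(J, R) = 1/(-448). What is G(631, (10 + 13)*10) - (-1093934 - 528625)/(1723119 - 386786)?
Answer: 725570099/598677184 ≈ 1.2120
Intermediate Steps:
G(J, R) = -1/448
G(631, (10 + 13)*10) - (-1093934 - 528625)/(1723119 - 386786) = -1/448 - (-1093934 - 528625)/(1723119 - 386786) = -1/448 - (-1622559)/1336333 = -1/448 - 1*(-1622559/1336333) = -1/448 + 1622559/1336333 = 725570099/598677184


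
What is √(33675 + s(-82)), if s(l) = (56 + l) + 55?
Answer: 2*√8426 ≈ 183.59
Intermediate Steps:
s(l) = 111 + l
√(33675 + s(-82)) = √(33675 + (111 - 82)) = √(33675 + 29) = √33704 = 2*√8426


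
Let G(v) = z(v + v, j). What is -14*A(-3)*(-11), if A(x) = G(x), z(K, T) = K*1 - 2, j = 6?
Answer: -1232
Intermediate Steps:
z(K, T) = -2 + K (z(K, T) = K - 2 = -2 + K)
G(v) = -2 + 2*v (G(v) = -2 + (v + v) = -2 + 2*v)
A(x) = -2 + 2*x
-14*A(-3)*(-11) = -14*(-2 + 2*(-3))*(-11) = -14*(-2 - 6)*(-11) = -14*(-8)*(-11) = 112*(-11) = -1232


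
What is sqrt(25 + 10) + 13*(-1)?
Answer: -13 + sqrt(35) ≈ -7.0839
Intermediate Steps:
sqrt(25 + 10) + 13*(-1) = sqrt(35) - 13 = -13 + sqrt(35)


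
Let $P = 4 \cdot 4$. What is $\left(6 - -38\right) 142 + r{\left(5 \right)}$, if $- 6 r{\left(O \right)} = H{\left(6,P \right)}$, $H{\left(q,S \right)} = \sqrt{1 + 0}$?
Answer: $\frac{37487}{6} \approx 6247.8$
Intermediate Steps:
$P = 16$
$H{\left(q,S \right)} = 1$ ($H{\left(q,S \right)} = \sqrt{1} = 1$)
$r{\left(O \right)} = - \frac{1}{6}$ ($r{\left(O \right)} = \left(- \frac{1}{6}\right) 1 = - \frac{1}{6}$)
$\left(6 - -38\right) 142 + r{\left(5 \right)} = \left(6 - -38\right) 142 - \frac{1}{6} = \left(6 + 38\right) 142 - \frac{1}{6} = 44 \cdot 142 - \frac{1}{6} = 6248 - \frac{1}{6} = \frac{37487}{6}$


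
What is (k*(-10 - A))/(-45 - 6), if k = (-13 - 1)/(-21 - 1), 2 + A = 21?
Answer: 203/561 ≈ 0.36185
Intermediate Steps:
A = 19 (A = -2 + 21 = 19)
k = 7/11 (k = -14/(-22) = -14*(-1/22) = 7/11 ≈ 0.63636)
(k*(-10 - A))/(-45 - 6) = (7*(-10 - 1*19)/11)/(-45 - 6) = (7*(-10 - 19)/11)/(-51) = ((7/11)*(-29))*(-1/51) = -203/11*(-1/51) = 203/561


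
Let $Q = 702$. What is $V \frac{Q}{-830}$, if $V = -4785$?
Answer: $\frac{335907}{83} \approx 4047.1$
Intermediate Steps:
$V \frac{Q}{-830} = - 4785 \frac{702}{-830} = - 4785 \cdot 702 \left(- \frac{1}{830}\right) = \left(-4785\right) \left(- \frac{351}{415}\right) = \frac{335907}{83}$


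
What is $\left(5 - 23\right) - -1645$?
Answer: $1627$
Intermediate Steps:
$\left(5 - 23\right) - -1645 = -18 + 1645 = 1627$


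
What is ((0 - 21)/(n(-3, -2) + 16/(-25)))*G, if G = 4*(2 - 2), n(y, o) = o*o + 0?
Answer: 0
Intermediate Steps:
n(y, o) = o**2 (n(y, o) = o**2 + 0 = o**2)
G = 0 (G = 4*0 = 0)
((0 - 21)/(n(-3, -2) + 16/(-25)))*G = ((0 - 21)/((-2)**2 + 16/(-25)))*0 = -21/(4 + 16*(-1/25))*0 = -21/(4 - 16/25)*0 = -21/84/25*0 = -21*25/84*0 = -25/4*0 = 0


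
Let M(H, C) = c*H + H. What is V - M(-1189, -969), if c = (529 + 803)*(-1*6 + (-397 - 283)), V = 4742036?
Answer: -1081707903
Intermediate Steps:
c = -913752 (c = 1332*(-6 - 680) = 1332*(-686) = -913752)
M(H, C) = -913751*H (M(H, C) = -913752*H + H = -913751*H)
V - M(-1189, -969) = 4742036 - (-913751)*(-1189) = 4742036 - 1*1086449939 = 4742036 - 1086449939 = -1081707903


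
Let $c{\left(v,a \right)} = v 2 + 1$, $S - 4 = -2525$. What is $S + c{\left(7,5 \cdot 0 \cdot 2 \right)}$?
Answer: $-2506$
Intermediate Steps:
$S = -2521$ ($S = 4 - 2525 = -2521$)
$c{\left(v,a \right)} = 1 + 2 v$ ($c{\left(v,a \right)} = 2 v + 1 = 1 + 2 v$)
$S + c{\left(7,5 \cdot 0 \cdot 2 \right)} = -2521 + \left(1 + 2 \cdot 7\right) = -2521 + \left(1 + 14\right) = -2521 + 15 = -2506$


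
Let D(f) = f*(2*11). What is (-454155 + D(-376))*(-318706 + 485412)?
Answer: -77089355462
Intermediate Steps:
D(f) = 22*f (D(f) = f*22 = 22*f)
(-454155 + D(-376))*(-318706 + 485412) = (-454155 + 22*(-376))*(-318706 + 485412) = (-454155 - 8272)*166706 = -462427*166706 = -77089355462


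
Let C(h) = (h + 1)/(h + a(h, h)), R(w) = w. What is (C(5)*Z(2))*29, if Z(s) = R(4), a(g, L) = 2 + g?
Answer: 58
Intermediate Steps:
C(h) = (1 + h)/(2 + 2*h) (C(h) = (h + 1)/(h + (2 + h)) = (1 + h)/(2 + 2*h))
Z(s) = 4
(C(5)*Z(2))*29 = ((½)*4)*29 = 2*29 = 58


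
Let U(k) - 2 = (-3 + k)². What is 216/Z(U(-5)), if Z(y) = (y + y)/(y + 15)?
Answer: 1458/11 ≈ 132.55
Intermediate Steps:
U(k) = 2 + (-3 + k)²
Z(y) = 2*y/(15 + y) (Z(y) = (2*y)/(15 + y) = 2*y/(15 + y))
216/Z(U(-5)) = 216/((2*(2 + (-3 - 5)²)/(15 + (2 + (-3 - 5)²)))) = 216/((2*(2 + (-8)²)/(15 + (2 + (-8)²)))) = 216/((2*(2 + 64)/(15 + (2 + 64)))) = 216/((2*66/(15 + 66))) = 216/((2*66/81)) = 216/((2*66*(1/81))) = 216/(44/27) = 216*(27/44) = 1458/11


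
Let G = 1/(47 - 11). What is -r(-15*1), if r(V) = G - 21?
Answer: 755/36 ≈ 20.972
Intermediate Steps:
G = 1/36 ≈ 0.027778
r(V) = -755/36 (r(V) = 1/36 - 21 = -755/36)
-r(-15*1) = -1*(-755/36) = 755/36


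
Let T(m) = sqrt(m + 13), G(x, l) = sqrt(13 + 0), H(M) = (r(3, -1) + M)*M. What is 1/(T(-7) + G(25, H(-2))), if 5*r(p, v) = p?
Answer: 1/(sqrt(6) + sqrt(13)) ≈ 0.16515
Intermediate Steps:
r(p, v) = p/5
H(M) = M*(3/5 + M) (H(M) = ((1/5)*3 + M)*M = (3/5 + M)*M = M*(3/5 + M))
G(x, l) = sqrt(13)
T(m) = sqrt(13 + m)
1/(T(-7) + G(25, H(-2))) = 1/(sqrt(13 - 7) + sqrt(13)) = 1/(sqrt(6) + sqrt(13))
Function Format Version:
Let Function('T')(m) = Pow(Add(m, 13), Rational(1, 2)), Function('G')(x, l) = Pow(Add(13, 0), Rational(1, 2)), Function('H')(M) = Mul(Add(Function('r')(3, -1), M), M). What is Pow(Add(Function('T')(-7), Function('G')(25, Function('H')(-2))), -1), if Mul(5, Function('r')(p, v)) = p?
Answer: Pow(Add(Pow(6, Rational(1, 2)), Pow(13, Rational(1, 2))), -1) ≈ 0.16515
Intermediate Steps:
Function('r')(p, v) = Mul(Rational(1, 5), p)
Function('H')(M) = Mul(M, Add(Rational(3, 5), M)) (Function('H')(M) = Mul(Add(Mul(Rational(1, 5), 3), M), M) = Mul(Add(Rational(3, 5), M), M) = Mul(M, Add(Rational(3, 5), M)))
Function('G')(x, l) = Pow(13, Rational(1, 2))
Function('T')(m) = Pow(Add(13, m), Rational(1, 2))
Pow(Add(Function('T')(-7), Function('G')(25, Function('H')(-2))), -1) = Pow(Add(Pow(Add(13, -7), Rational(1, 2)), Pow(13, Rational(1, 2))), -1) = Pow(Add(Pow(6, Rational(1, 2)), Pow(13, Rational(1, 2))), -1)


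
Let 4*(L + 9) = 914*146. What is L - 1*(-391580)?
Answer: 424932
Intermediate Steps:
L = 33352 (L = -9 + (914*146)/4 = -9 + (¼)*133444 = -9 + 33361 = 33352)
L - 1*(-391580) = 33352 - 1*(-391580) = 33352 + 391580 = 424932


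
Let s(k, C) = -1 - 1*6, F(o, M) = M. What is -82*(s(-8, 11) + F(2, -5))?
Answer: 984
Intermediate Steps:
s(k, C) = -7 (s(k, C) = -1 - 6 = -7)
-82*(s(-8, 11) + F(2, -5)) = -82*(-7 - 5) = -82*(-12) = 984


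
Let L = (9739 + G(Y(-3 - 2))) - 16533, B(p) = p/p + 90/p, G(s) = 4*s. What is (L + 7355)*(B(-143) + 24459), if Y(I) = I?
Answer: 1892250290/143 ≈ 1.3233e+7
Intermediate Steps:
B(p) = 1 + 90/p
L = -6814 (L = (9739 + 4*(-3 - 2)) - 16533 = (9739 + 4*(-5)) - 16533 = (9739 - 20) - 16533 = 9719 - 16533 = -6814)
(L + 7355)*(B(-143) + 24459) = (-6814 + 7355)*((90 - 143)/(-143) + 24459) = 541*(-1/143*(-53) + 24459) = 541*(53/143 + 24459) = 541*(3497690/143) = 1892250290/143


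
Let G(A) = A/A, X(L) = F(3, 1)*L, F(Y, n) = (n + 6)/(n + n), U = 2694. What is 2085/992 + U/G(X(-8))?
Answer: 2674533/992 ≈ 2696.1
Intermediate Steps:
F(Y, n) = (6 + n)/(2*n) (F(Y, n) = (6 + n)/((2*n)) = (6 + n)*(1/(2*n)) = (6 + n)/(2*n))
X(L) = 7*L/2 (X(L) = ((½)*(6 + 1)/1)*L = ((½)*1*7)*L = 7*L/2)
G(A) = 1
2085/992 + U/G(X(-8)) = 2085/992 + 2694/1 = 2085*(1/992) + 2694*1 = 2085/992 + 2694 = 2674533/992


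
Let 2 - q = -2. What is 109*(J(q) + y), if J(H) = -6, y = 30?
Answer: 2616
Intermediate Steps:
q = 4 (q = 2 - 1*(-2) = 2 + 2 = 4)
109*(J(q) + y) = 109*(-6 + 30) = 109*24 = 2616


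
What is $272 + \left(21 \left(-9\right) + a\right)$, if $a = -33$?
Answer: $50$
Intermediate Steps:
$272 + \left(21 \left(-9\right) + a\right) = 272 + \left(21 \left(-9\right) - 33\right) = 272 - 222 = 50$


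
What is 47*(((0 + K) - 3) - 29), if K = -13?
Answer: -2115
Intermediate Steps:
47*(((0 + K) - 3) - 29) = 47*(((0 - 13) - 3) - 29) = 47*((-13 - 3) - 29) = 47*(-16 - 29) = 47*(-45) = -2115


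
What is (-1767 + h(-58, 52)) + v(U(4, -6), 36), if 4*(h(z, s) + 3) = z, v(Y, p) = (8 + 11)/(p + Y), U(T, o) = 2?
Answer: -1784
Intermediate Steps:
v(Y, p) = 19/(Y + p)
h(z, s) = -3 + z/4
(-1767 + h(-58, 52)) + v(U(4, -6), 36) = (-1767 + (-3 + (¼)*(-58))) + 19/(2 + 36) = (-1767 + (-3 - 29/2)) + 19/38 = (-1767 - 35/2) + 19*(1/38) = -3569/2 + ½ = -1784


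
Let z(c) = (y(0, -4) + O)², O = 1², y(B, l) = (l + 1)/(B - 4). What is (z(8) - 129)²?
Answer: 4060225/256 ≈ 15860.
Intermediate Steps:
y(B, l) = (1 + l)/(-4 + B)
O = 1
z(c) = 49/16 (z(c) = ((1 - 4)/(-4 + 0) + 1)² = (-3/(-4) + 1)² = (-¼*(-3) + 1)² = (¾ + 1)² = (7/4)² = 49/16)
(z(8) - 129)² = (49/16 - 129)² = (-2015/16)² = 4060225/256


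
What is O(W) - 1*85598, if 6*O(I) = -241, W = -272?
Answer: -513829/6 ≈ -85638.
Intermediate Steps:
O(I) = -241/6 (O(I) = (1/6)*(-241) = -241/6)
O(W) - 1*85598 = -241/6 - 1*85598 = -241/6 - 85598 = -513829/6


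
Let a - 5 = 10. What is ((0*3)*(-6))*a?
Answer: 0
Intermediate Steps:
a = 15 (a = 5 + 10 = 15)
((0*3)*(-6))*a = ((0*3)*(-6))*15 = (0*(-6))*15 = 0*15 = 0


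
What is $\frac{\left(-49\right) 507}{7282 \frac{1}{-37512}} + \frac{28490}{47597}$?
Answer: $\frac{2016198047906}{15754607} \approx 1.2798 \cdot 10^{5}$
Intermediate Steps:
$\frac{\left(-49\right) 507}{7282 \frac{1}{-37512}} + \frac{28490}{47597} = - \frac{24843}{7282 \left(- \frac{1}{37512}\right)} + 28490 \cdot \frac{1}{47597} = - \frac{24843}{- \frac{3641}{18756}} + \frac{2590}{4327} = \left(-24843\right) \left(- \frac{18756}{3641}\right) + \frac{2590}{4327} = \frac{465955308}{3641} + \frac{2590}{4327} = \frac{2016198047906}{15754607}$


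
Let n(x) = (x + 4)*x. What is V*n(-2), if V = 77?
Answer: -308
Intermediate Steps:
n(x) = x*(4 + x) (n(x) = (4 + x)*x = x*(4 + x))
V*n(-2) = 77*(-2*(4 - 2)) = 77*(-2*2) = 77*(-4) = -308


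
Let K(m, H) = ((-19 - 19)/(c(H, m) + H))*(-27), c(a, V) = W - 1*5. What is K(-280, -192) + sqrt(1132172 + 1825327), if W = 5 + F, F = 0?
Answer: -171/32 + 3*sqrt(328611) ≈ 1714.4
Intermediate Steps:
W = 5 (W = 5 + 0 = 5)
c(a, V) = 0 (c(a, V) = 5 - 1*5 = 5 - 5 = 0)
K(m, H) = 1026/H (K(m, H) = ((-19 - 19)/(0 + H))*(-27) = -38/H*(-27) = 1026/H)
K(-280, -192) + sqrt(1132172 + 1825327) = 1026/(-192) + sqrt(1132172 + 1825327) = 1026*(-1/192) + sqrt(2957499) = -171/32 + 3*sqrt(328611)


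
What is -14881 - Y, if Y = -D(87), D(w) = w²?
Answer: -7312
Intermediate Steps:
Y = -7569 (Y = -1*87² = -1*7569 = -7569)
-14881 - Y = -14881 - 1*(-7569) = -14881 + 7569 = -7312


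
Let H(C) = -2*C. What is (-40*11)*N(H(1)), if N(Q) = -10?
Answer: 4400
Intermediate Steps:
(-40*11)*N(H(1)) = -40*11*(-10) = -440*(-10) = 4400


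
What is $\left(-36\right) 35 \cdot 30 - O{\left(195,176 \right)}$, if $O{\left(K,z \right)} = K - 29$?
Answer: $-37966$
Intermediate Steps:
$O{\left(K,z \right)} = -29 + K$
$\left(-36\right) 35 \cdot 30 - O{\left(195,176 \right)} = \left(-36\right) 35 \cdot 30 - \left(-29 + 195\right) = \left(-1260\right) 30 - 166 = -37800 - 166 = -37966$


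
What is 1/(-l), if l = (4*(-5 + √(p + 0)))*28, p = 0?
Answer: 1/560 ≈ 0.0017857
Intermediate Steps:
l = -560 (l = (4*(-5 + √(0 + 0)))*28 = (4*(-5 + √0))*28 = (4*(-5 + 0))*28 = (4*(-5))*28 = -20*28 = -560)
1/(-l) = 1/(-1*(-560)) = 1/560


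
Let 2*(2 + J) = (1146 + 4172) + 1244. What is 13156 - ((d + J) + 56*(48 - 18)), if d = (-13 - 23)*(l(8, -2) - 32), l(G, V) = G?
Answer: 7333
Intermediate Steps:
d = 864 (d = (-13 - 23)*(8 - 32) = -36*(-24) = 864)
J = 3279 (J = -2 + ((1146 + 4172) + 1244)/2 = -2 + (5318 + 1244)/2 = -2 + (½)*6562 = -2 + 3281 = 3279)
13156 - ((d + J) + 56*(48 - 18)) = 13156 - ((864 + 3279) + 56*(48 - 18)) = 13156 - (4143 + 56*30) = 13156 - (4143 + 1680) = 13156 - 1*5823 = 13156 - 5823 = 7333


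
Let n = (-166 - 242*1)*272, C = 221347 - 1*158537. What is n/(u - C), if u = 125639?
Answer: -36992/20943 ≈ -1.7663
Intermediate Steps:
C = 62810 (C = 221347 - 158537 = 62810)
n = -110976 (n = (-166 - 242)*272 = -408*272 = -110976)
n/(u - C) = -110976/(125639 - 1*62810) = -110976/(125639 - 62810) = -110976/62829 = -110976*1/62829 = -36992/20943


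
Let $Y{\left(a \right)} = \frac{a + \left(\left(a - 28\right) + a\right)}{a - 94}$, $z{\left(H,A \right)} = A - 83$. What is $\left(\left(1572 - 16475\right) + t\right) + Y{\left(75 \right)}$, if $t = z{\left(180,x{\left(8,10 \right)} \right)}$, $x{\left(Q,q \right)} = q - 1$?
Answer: $- \frac{284760}{19} \approx -14987.0$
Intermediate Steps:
$x{\left(Q,q \right)} = -1 + q$
$z{\left(H,A \right)} = -83 + A$
$t = -74$ ($t = -83 + \left(-1 + 10\right) = -83 + 9 = -74$)
$Y{\left(a \right)} = \frac{-28 + 3 a}{-94 + a}$ ($Y{\left(a \right)} = \frac{a + \left(\left(-28 + a\right) + a\right)}{-94 + a} = \frac{a + \left(-28 + 2 a\right)}{-94 + a} = \frac{-28 + 3 a}{-94 + a}$)
$\left(\left(1572 - 16475\right) + t\right) + Y{\left(75 \right)} = \left(\left(1572 - 16475\right) - 74\right) + \frac{-28 + 3 \cdot 75}{-94 + 75} = \left(-14903 - 74\right) + \frac{-28 + 225}{-19} = -14977 - \frac{197}{19} = - \frac{284760}{19}$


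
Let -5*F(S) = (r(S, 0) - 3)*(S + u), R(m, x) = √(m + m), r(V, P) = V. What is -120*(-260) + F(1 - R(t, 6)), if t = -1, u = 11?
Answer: 156026/5 + 2*I*√2 ≈ 31205.0 + 2.8284*I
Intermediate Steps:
R(m, x) = √2*√m (R(m, x) = √(2*m) = √2*√m)
F(S) = -(-3 + S)*(11 + S)/5 (F(S) = -(S - 3)*(S + 11)/5 = -(-3 + S)*(11 + S)/5)
-120*(-260) + F(1 - R(t, 6)) = -120*(-260) + (33/5 - 8*(1 - √2*√(-1))/5 - (1 - √2*√(-1))²/5) = 31200 + (33/5 - 8*(1 - √2*I)/5 - (1 - √2*I)²/5) = 31200 + (33/5 - 8*(1 - I*√2)/5 - (1 - I*√2)²/5) = 31200 + (33/5 + (-8/5 + 8*I*√2/5) - (1 - I*√2)²/5) = 31200 + (5 - (1 - I*√2)²/5 + 8*I*√2/5) = 31205 - (1 - I*√2)²/5 + 8*I*√2/5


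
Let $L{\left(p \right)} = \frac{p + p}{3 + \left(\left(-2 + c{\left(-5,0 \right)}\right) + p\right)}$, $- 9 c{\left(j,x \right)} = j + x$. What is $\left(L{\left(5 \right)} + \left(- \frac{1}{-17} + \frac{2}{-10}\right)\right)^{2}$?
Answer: $\frac{48191364}{25150225} \approx 1.9161$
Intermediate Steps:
$c{\left(j,x \right)} = - \frac{j}{9} - \frac{x}{9}$ ($c{\left(j,x \right)} = - \frac{j + x}{9} = - \frac{j}{9} - \frac{x}{9}$)
$L{\left(p \right)} = \frac{2 p}{\frac{14}{9} + p}$ ($L{\left(p \right)} = \frac{p + p}{3 + \left(\left(-2 - - \frac{5}{9}\right) + p\right)} = \frac{2 p}{3 + \left(\left(-2 + \left(\frac{5}{9} + 0\right)\right) + p\right)} = \frac{2 p}{3 + \left(\left(-2 + \frac{5}{9}\right) + p\right)} = \frac{2 p}{3 + \left(- \frac{13}{9} + p\right)} = \frac{2 p}{\frac{14}{9} + p}$)
$\left(L{\left(5 \right)} + \left(- \frac{1}{-17} + \frac{2}{-10}\right)\right)^{2} = \left(18 \cdot 5 \frac{1}{14 + 9 \cdot 5} + \left(- \frac{1}{-17} + \frac{2}{-10}\right)\right)^{2} = \left(18 \cdot 5 \frac{1}{14 + 45} + \left(\left(-1\right) \left(- \frac{1}{17}\right) + 2 \left(- \frac{1}{10}\right)\right)\right)^{2} = \left(18 \cdot 5 \cdot \frac{1}{59} + \left(\frac{1}{17} - \frac{1}{5}\right)\right)^{2} = \left(18 \cdot 5 \cdot \frac{1}{59} - \frac{12}{85}\right)^{2} = \left(\frac{90}{59} - \frac{12}{85}\right)^{2} = \left(\frac{6942}{5015}\right)^{2} = \frac{48191364}{25150225}$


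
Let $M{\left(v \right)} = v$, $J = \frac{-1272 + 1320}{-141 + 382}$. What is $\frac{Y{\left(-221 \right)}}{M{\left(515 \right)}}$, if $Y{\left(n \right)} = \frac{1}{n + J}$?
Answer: $- \frac{241}{27404695} \approx -8.7941 \cdot 10^{-6}$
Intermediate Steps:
$J = \frac{48}{241} \approx 0.19917$
$Y{\left(n \right)} = \frac{1}{\frac{48}{241} + n}$ ($Y{\left(n \right)} = \frac{1}{n + \frac{48}{241}} = \frac{1}{\frac{48}{241} + n}$)
$\frac{Y{\left(-221 \right)}}{M{\left(515 \right)}} = \frac{241 \frac{1}{48 + 241 \left(-221\right)}}{515} = \frac{241}{48 - 53261} \cdot \frac{1}{515} = \frac{241}{-53213} \cdot \frac{1}{515} = 241 \left(- \frac{1}{53213}\right) \frac{1}{515} = \left(- \frac{241}{53213}\right) \frac{1}{515} = - \frac{241}{27404695}$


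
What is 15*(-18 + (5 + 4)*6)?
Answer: 540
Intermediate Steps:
15*(-18 + (5 + 4)*6) = 15*(-18 + 9*6) = 15*(-18 + 54) = 15*36 = 540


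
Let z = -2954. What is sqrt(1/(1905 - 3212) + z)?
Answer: I*sqrt(5046168853)/1307 ≈ 54.351*I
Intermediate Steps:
sqrt(1/(1905 - 3212) + z) = sqrt(1/(1905 - 3212) - 2954) = sqrt(1/(-1307) - 2954) = sqrt(-1/1307 - 2954) = sqrt(-3860879/1307) = I*sqrt(5046168853)/1307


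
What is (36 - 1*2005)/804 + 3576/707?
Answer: 1483021/568428 ≈ 2.6090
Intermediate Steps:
(36 - 1*2005)/804 + 3576/707 = (36 - 2005)*(1/804) + 3576*(1/707) = -1969*1/804 + 3576/707 = -1969/804 + 3576/707 = 1483021/568428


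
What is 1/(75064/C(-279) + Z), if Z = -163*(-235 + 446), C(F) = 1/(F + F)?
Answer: -1/41920105 ≈ -2.3855e-8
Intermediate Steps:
C(F) = 1/(2*F)
Z = -34393 (Z = -163*211 = -34393)
1/(75064/C(-279) + Z) = 1/(75064/(((1/2)/(-279))) - 34393) = 1/(75064/(((1/2)*(-1/279))) - 34393) = 1/(75064/(-1/558) - 34393) = 1/(75064*(-558) - 34393) = 1/(-41885712 - 34393) = 1/(-41920105) = -1/41920105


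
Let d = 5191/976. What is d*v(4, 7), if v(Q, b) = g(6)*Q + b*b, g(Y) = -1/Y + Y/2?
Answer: 939571/2928 ≈ 320.89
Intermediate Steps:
g(Y) = Y/2 - 1/Y (g(Y) = -1/Y + Y*(1/2) = -1/Y + Y/2 = Y/2 - 1/Y)
v(Q, b) = b**2 + 17*Q/6 (v(Q, b) = ((1/2)*6 - 1/6)*Q + b*b = (3 - 1*1/6)*Q + b**2 = (3 - 1/6)*Q + b**2 = 17*Q/6 + b**2 = b**2 + 17*Q/6)
d = 5191/976 (d = 5191*(1/976) = 5191/976 ≈ 5.3186)
d*v(4, 7) = 5191*(7**2 + (17/6)*4)/976 = 5191*(49 + 34/3)/976 = (5191/976)*(181/3) = 939571/2928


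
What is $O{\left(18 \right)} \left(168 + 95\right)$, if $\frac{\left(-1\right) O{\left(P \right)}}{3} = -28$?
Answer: $22092$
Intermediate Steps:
$O{\left(P \right)} = 84$ ($O{\left(P \right)} = \left(-3\right) \left(-28\right) = 84$)
$O{\left(18 \right)} \left(168 + 95\right) = 84 \left(168 + 95\right) = 84 \cdot 263 = 22092$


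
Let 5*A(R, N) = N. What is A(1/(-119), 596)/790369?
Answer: 596/3951845 ≈ 0.00015082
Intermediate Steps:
A(R, N) = N/5
A(1/(-119), 596)/790369 = ((⅕)*596)/790369 = (596/5)*(1/790369) = 596/3951845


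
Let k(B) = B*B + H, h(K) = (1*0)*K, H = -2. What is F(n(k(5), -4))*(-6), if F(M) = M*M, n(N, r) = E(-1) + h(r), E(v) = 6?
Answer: -216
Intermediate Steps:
h(K) = 0 (h(K) = 0*K = 0)
k(B) = -2 + B**2 (k(B) = B*B - 2 = B**2 - 2 = -2 + B**2)
n(N, r) = 6 (n(N, r) = 6 + 0 = 6)
F(M) = M**2
F(n(k(5), -4))*(-6) = 6**2*(-6) = 36*(-6) = -216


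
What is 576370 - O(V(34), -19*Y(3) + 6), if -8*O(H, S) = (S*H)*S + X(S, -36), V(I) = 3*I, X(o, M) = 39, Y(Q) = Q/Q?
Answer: 4628237/8 ≈ 5.7853e+5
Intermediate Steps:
Y(Q) = 1
O(H, S) = -39/8 - H*S²/8 (O(H, S) = -((S*H)*S + 39)/8 = -((H*S)*S + 39)/8 = -(H*S² + 39)/8 = -(39 + H*S²)/8 = -39/8 - H*S²/8)
576370 - O(V(34), -19*Y(3) + 6) = 576370 - (-39/8 - 3*34*(-19*1 + 6)²/8) = 576370 - (-39/8 - ⅛*102*(-19 + 6)²) = 576370 - (-39/8 - ⅛*102*(-13)²) = 576370 - (-39/8 - ⅛*102*169) = 576370 - (-39/8 - 8619/4) = 576370 - 1*(-17277/8) = 576370 + 17277/8 = 4628237/8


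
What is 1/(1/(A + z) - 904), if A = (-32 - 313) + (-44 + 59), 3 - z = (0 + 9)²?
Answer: -408/368833 ≈ -0.0011062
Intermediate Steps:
z = -78 (z = 3 - (0 + 9)² = 3 - 1*9² = 3 - 1*81 = 3 - 81 = -78)
A = -330 (A = -345 + 15 = -330)
1/(1/(A + z) - 904) = 1/(1/(-330 - 78) - 904) = 1/(1/(-408) - 904) = 1/(-1/408 - 904) = 1/(-368833/408) = -408/368833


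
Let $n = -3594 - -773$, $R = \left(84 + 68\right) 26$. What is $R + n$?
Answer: $1131$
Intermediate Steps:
$R = 3952$ ($R = 152 \cdot 26 = 3952$)
$n = -2821$ ($n = -3594 + 773 = -2821$)
$R + n = 3952 - 2821 = 1131$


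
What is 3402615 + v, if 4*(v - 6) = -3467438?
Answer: 5071523/2 ≈ 2.5358e+6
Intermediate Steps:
v = -1733707/2 (v = 6 + (¼)*(-3467438) = 6 - 1733719/2 = -1733707/2 ≈ -8.6685e+5)
3402615 + v = 3402615 - 1733707/2 = 5071523/2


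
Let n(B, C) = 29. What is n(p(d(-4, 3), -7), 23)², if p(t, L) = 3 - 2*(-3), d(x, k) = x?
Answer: 841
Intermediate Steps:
p(t, L) = 9 (p(t, L) = 3 + 6 = 9)
n(p(d(-4, 3), -7), 23)² = 29² = 841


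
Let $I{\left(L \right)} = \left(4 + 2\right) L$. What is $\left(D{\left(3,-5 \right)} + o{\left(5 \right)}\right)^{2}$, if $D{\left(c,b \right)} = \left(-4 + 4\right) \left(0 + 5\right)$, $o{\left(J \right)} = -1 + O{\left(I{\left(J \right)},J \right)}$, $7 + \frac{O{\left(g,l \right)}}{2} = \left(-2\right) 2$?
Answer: $529$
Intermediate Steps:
$I{\left(L \right)} = 6 L$
$O{\left(g,l \right)} = -22$ ($O{\left(g,l \right)} = -14 + 2 \left(\left(-2\right) 2\right) = -14 + 2 \left(-4\right) = -14 - 8 = -22$)
$o{\left(J \right)} = -23$ ($o{\left(J \right)} = -1 - 22 = -23$)
$D{\left(c,b \right)} = 0$ ($D{\left(c,b \right)} = 0 \cdot 5 = 0$)
$\left(D{\left(3,-5 \right)} + o{\left(5 \right)}\right)^{2} = \left(0 - 23\right)^{2} = \left(-23\right)^{2} = 529$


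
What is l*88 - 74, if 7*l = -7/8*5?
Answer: -129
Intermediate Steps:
l = -5/8 (l = (-7/8*5)/7 = (1/7)*(-35/8) = -5/8 ≈ -0.62500)
l*88 - 74 = -5/8*88 - 74 = -55 - 74 = -129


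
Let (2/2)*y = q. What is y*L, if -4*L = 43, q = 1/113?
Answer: -43/452 ≈ -0.095133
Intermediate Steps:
q = 1/113 ≈ 0.0088496
L = -43/4 (L = -1/4*43 = -43/4 ≈ -10.750)
y = 1/113 ≈ 0.0088496
y*L = (1/113)*(-43/4) = -43/452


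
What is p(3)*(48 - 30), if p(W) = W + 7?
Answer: 180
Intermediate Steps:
p(W) = 7 + W
p(3)*(48 - 30) = (7 + 3)*(48 - 30) = 10*18 = 180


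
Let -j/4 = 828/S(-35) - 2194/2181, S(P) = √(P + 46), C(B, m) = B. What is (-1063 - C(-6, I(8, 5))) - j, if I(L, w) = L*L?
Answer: -2314093/2181 + 3312*√11/11 ≈ -62.418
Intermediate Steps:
I(L, w) = L²
S(P) = √(46 + P)
j = 8776/2181 - 3312*√11/11 (j = -4*(828/(√(46 - 35)) - 2194/2181) = -4*(828/(√11) - 2194*1/2181) = -4*(828*(√11/11) - 2194/2181) = -4*(828*√11/11 - 2194/2181) = -4*(-2194/2181 + 828*√11/11) = 8776/2181 - 3312*√11/11 ≈ -994.58)
(-1063 - C(-6, I(8, 5))) - j = (-1063 - 1*(-6)) - (8776/2181 - 3312*√11/11) = (-1063 + 6) + (-8776/2181 + 3312*√11/11) = -1057 + (-8776/2181 + 3312*√11/11) = -2314093/2181 + 3312*√11/11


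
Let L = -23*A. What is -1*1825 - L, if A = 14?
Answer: -1503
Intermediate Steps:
L = -322 (L = -23*14 = -322)
-1*1825 - L = -1*1825 - 1*(-322) = -1825 + 322 = -1503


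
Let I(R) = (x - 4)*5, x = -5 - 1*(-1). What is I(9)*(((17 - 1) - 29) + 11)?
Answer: 80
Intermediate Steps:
x = -4 (x = -5 + 1 = -4)
I(R) = -40 (I(R) = (-4 - 4)*5 = -8*5 = -40)
I(9)*(((17 - 1) - 29) + 11) = -40*(((17 - 1) - 29) + 11) = -40*((16 - 29) + 11) = -40*(-13 + 11) = -40*(-2) = 80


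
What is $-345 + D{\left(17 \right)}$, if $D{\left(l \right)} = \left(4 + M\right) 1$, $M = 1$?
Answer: $-340$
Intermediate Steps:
$D{\left(l \right)} = 5$ ($D{\left(l \right)} = \left(4 + 1\right) 1 = 5 \cdot 1 = 5$)
$-345 + D{\left(17 \right)} = -345 + 5 = -340$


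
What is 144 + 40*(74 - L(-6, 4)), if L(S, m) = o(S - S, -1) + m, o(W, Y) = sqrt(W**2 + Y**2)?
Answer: 2904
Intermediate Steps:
L(S, m) = 1 + m (L(S, m) = sqrt((S - S)**2 + (-1)**2) + m = sqrt(0**2 + 1) + m = sqrt(0 + 1) + m = sqrt(1) + m = 1 + m)
144 + 40*(74 - L(-6, 4)) = 144 + 40*(74 - (1 + 4)) = 144 + 40*(74 - 1*5) = 144 + 40*(74 - 5) = 144 + 40*69 = 144 + 2760 = 2904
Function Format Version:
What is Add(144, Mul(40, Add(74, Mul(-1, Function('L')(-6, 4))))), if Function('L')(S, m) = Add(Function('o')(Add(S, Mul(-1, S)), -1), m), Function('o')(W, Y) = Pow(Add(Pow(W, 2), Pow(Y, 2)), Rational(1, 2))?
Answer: 2904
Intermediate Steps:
Function('L')(S, m) = Add(1, m) (Function('L')(S, m) = Add(Pow(Add(Pow(Add(S, Mul(-1, S)), 2), Pow(-1, 2)), Rational(1, 2)), m) = Add(Pow(Add(Pow(0, 2), 1), Rational(1, 2)), m) = Add(Pow(Add(0, 1), Rational(1, 2)), m) = Add(Pow(1, Rational(1, 2)), m) = Add(1, m))
Add(144, Mul(40, Add(74, Mul(-1, Function('L')(-6, 4))))) = Add(144, Mul(40, Add(74, Mul(-1, Add(1, 4))))) = Add(144, Mul(40, Add(74, Mul(-1, 5)))) = Add(144, Mul(40, Add(74, -5))) = Add(144, Mul(40, 69)) = Add(144, 2760) = 2904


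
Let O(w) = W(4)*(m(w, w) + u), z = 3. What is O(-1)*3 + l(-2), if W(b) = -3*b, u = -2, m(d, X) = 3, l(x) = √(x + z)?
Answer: -35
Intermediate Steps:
l(x) = √(3 + x) (l(x) = √(x + 3) = √(3 + x))
O(w) = -12 (O(w) = (-3*4)*(3 - 2) = -12*1 = -12)
O(-1)*3 + l(-2) = -12*3 + √(3 - 2) = -36 + √1 = -36 + 1 = -35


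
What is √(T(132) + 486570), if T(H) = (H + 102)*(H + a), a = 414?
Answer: √614334 ≈ 783.79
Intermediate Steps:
T(H) = (102 + H)*(414 + H) (T(H) = (H + 102)*(H + 414) = (102 + H)*(414 + H))
√(T(132) + 486570) = √((42228 + 132² + 516*132) + 486570) = √((42228 + 17424 + 68112) + 486570) = √(127764 + 486570) = √614334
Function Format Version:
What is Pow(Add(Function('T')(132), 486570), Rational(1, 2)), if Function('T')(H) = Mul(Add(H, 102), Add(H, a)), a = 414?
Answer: Pow(614334, Rational(1, 2)) ≈ 783.79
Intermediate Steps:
Function('T')(H) = Mul(Add(102, H), Add(414, H)) (Function('T')(H) = Mul(Add(H, 102), Add(H, 414)) = Mul(Add(102, H), Add(414, H)))
Pow(Add(Function('T')(132), 486570), Rational(1, 2)) = Pow(Add(Add(42228, Pow(132, 2), Mul(516, 132)), 486570), Rational(1, 2)) = Pow(Add(Add(42228, 17424, 68112), 486570), Rational(1, 2)) = Pow(Add(127764, 486570), Rational(1, 2)) = Pow(614334, Rational(1, 2))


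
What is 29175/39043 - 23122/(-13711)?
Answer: 1302770671/535318573 ≈ 2.4336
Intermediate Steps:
29175/39043 - 23122/(-13711) = 29175*(1/39043) - 23122*(-1/13711) = 29175/39043 + 23122/13711 = 1302770671/535318573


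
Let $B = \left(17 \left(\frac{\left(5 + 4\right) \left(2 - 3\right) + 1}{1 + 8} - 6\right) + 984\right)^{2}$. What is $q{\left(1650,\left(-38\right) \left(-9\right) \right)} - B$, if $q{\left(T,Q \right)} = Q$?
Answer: $- \frac{60843502}{81} \approx -7.5115 \cdot 10^{5}$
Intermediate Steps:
$B = \frac{60871204}{81}$ ($B = \left(17 \left(\frac{9 \left(-1\right) + 1}{9} - 6\right) + 984\right)^{2} = \left(17 \left(\left(-9 + 1\right) \frac{1}{9} - 6\right) + 984\right)^{2} = \left(17 \left(\left(-8\right) \frac{1}{9} - 6\right) + 984\right)^{2} = \left(17 \left(- \frac{8}{9} - 6\right) + 984\right)^{2} = \left(17 \left(- \frac{62}{9}\right) + 984\right)^{2} = \left(- \frac{1054}{9} + 984\right)^{2} = \left(\frac{7802}{9}\right)^{2} = \frac{60871204}{81} \approx 7.515 \cdot 10^{5}$)
$q{\left(1650,\left(-38\right) \left(-9\right) \right)} - B = \left(-38\right) \left(-9\right) - \frac{60871204}{81} = 342 - \frac{60871204}{81} = - \frac{60843502}{81}$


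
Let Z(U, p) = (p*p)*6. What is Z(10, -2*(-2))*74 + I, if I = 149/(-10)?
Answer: 70891/10 ≈ 7089.1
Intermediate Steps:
I = -149/10 (I = 149*(-⅒) = -149/10 ≈ -14.900)
Z(U, p) = 6*p² (Z(U, p) = p²*6 = 6*p²)
Z(10, -2*(-2))*74 + I = (6*(-2*(-2))²)*74 - 149/10 = (6*4²)*74 - 149/10 = (6*16)*74 - 149/10 = 96*74 - 149/10 = 7104 - 149/10 = 70891/10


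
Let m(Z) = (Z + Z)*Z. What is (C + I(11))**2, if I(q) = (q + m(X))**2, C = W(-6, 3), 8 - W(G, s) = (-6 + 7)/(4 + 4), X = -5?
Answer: 889888561/64 ≈ 1.3905e+7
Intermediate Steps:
m(Z) = 2*Z**2 (m(Z) = (2*Z)*Z = 2*Z**2)
W(G, s) = 63/8 (W(G, s) = 8 - (-6 + 7)/(4 + 4) = 8 - 1/8 = 63/8)
C = 63/8 ≈ 7.8750
I(q) = (50 + q)**2 (I(q) = (q + 2*(-5)**2)**2 = (q + 2*25)**2 = (q + 50)**2 = (50 + q)**2)
(C + I(11))**2 = (63/8 + (50 + 11)**2)**2 = (63/8 + 61**2)**2 = (63/8 + 3721)**2 = (29831/8)**2 = 889888561/64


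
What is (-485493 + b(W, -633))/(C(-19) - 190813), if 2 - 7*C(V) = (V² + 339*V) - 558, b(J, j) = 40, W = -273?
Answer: 3398171/1329051 ≈ 2.5568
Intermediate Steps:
C(V) = 80 - 339*V/7 - V²/7 (C(V) = 2/7 - ((V² + 339*V) - 558)/7 = 2/7 - (-558 + V² + 339*V)/7 = 2/7 + (558/7 - 339*V/7 - V²/7) = 80 - 339*V/7 - V²/7)
(-485493 + b(W, -633))/(C(-19) - 190813) = (-485493 + 40)/((80 - 339/7*(-19) - ⅐*(-19)²) - 190813) = -485453/((80 + 6441/7 - ⅐*361) - 190813) = -485453/((80 + 6441/7 - 361/7) - 190813) = -485453/(6640/7 - 190813) = -485453/(-1329051/7) = -485453*(-7/1329051) = 3398171/1329051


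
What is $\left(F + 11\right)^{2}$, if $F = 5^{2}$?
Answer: $1296$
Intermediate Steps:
$F = 25$
$\left(F + 11\right)^{2} = \left(25 + 11\right)^{2} = 36^{2} = 1296$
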